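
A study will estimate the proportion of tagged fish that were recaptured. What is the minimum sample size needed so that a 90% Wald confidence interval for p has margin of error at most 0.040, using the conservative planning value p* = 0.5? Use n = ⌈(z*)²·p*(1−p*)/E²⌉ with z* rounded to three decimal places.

n = 423

The 90% critical value is z* = 1.645.
p*(1−p*) = 0.50·0.50 = 0.2500.
Required n before rounding: 2.706025 × 0.2500 / 0.040² = 422.816.
Rounding up, n = 423.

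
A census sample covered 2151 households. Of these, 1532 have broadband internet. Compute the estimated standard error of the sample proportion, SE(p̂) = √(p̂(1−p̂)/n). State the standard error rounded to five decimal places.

The sample proportion is 1532/2151 = 0.71223.
p̂(1−p̂) = 0.204958.
SE = √(0.204958/2151) = 0.00976.

SE = 0.00976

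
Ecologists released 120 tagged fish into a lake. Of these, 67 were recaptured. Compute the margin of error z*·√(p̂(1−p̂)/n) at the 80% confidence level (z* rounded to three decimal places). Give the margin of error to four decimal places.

Sample proportion p̂ = 67/120 = 0.55833.
SE(p̂) = √(0.55833·0.44167/120) = 0.045332.
z* = 1.282 at the 80% level.
ME = 1.282·0.045332 = 0.0581.

ME = 0.0581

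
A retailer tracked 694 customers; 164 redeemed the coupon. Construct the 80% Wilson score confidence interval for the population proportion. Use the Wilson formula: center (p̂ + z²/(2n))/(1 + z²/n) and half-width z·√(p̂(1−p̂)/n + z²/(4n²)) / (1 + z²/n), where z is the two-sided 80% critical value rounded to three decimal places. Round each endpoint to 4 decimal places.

Here p̂ = 164/694 = 0.23631 and z = 1.282 (z² = 1.643524).
1 + z²/n = 1.002368.
Center = (0.23631 + 0.001184)/1.002368 = 0.23693.
Radicand: p̂(1−p̂)/n + z²/(4n²) = 0.000260041 + 0.000000853 = 0.000260894.
Half-width = 1.282·√0.000260894/1.002368 = 0.02066.
Interval: 0.23693 ± 0.02066 → (0.2163, 0.2576).

(0.2163, 0.2576)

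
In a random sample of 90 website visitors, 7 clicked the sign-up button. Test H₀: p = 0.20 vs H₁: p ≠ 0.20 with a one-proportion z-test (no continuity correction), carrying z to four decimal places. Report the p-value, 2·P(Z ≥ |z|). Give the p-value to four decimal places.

The sample proportion is 7/90 = 0.07778.
SE₀ = √(0.20·0.80/90) = 0.042164.
z = (p̂ − p₀)/SE = (7/90 − 0.20)/0.042164 ≈ -2.8988.
From the standard normal, 2·P(Z ≥ |z|) = 0.0037.

p-value = 0.0037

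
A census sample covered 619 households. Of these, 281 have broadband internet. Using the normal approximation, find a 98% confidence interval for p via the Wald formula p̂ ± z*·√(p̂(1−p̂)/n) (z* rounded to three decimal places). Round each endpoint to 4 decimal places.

With x = 281 successes in n = 619, p̂ = 0.45396.
SE = √(p̂(1−p̂)/n) = √(0.247880/619) = 0.020011.
The 98% critical value is z* = 2.326.
Margin = 2.326·0.020011 = 0.04655.
CI: 0.45396 ± 0.04655 = (0.4074, 0.5005).

(0.4074, 0.5005)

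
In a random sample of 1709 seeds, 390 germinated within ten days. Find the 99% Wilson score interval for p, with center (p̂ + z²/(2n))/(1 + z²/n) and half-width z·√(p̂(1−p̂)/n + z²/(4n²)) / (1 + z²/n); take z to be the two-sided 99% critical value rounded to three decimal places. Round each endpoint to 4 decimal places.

Here p̂ = 390/1709 = 0.22820 and z = 2.576 (z² = 6.635776).
1 + z²/n = 1.003883.
Center = (0.22820 + 0.001941)/1.003883 = 0.22925.
Radicand: p̂(1−p̂)/n + z²/(4n²) = 0.000103058 + 0.000000568 = 0.000103626.
Half-width = z·√(radicand)/denom = 2.576·0.010180/1.003883 = 0.02612.
So the interval runs from 0.2031 to 0.2554.

(0.2031, 0.2554)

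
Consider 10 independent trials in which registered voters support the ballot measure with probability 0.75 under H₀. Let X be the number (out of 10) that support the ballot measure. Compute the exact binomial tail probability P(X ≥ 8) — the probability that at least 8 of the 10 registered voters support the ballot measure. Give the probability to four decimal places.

P = 0.5256

X is binomial with n = 10 and p = 0.75.
P(X ≥ 8) = C(10,8)·0.75^8·0.25^2 + C(10,9)·0.75^9·0.25^1 + C(10,10)·0.75^10·0.25^0.
= 0.281568 + 0.187712 + 0.056314 = 0.5256.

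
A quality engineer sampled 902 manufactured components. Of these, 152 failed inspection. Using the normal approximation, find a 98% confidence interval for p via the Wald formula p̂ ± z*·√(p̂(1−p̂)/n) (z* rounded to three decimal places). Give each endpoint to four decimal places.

With x = 152 successes in n = 902, p̂ = 0.16851.
SE(p̂) = √(0.16851·0.83149/902) = 0.012464.
z* = 2.326 at the 98% level.
Margin of error: 2.326 × 0.012464 = 0.02899.
Interval: 0.16851 ± 0.02899 → (0.1395, 0.1975).

(0.1395, 0.1975)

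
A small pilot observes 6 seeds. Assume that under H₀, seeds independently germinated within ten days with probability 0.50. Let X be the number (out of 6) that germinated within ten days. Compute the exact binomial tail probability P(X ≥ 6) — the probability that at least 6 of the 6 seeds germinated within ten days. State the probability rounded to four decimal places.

X is binomial with n = 6 and p = 0.50.
P(X ≥ 6) = C(6,6)·0.50^6·0.50^0.
= 0.015625 = 0.0156.

P = 0.0156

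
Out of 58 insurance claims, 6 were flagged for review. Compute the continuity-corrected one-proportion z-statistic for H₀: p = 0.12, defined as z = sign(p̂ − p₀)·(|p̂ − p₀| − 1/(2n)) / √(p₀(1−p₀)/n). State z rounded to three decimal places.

Sample proportion p̂ = 6/58 = 0.10345. p̂ − p₀ = -0.016552.
Continuity correction 1/(2n) = 1/116 = 0.008621.
Corrected numerator: |-0.016552| − 0.008621 = 0.007931.
Under H₀, SE = √(p₀(1−p₀)/n) = √(0.12·0.88/58) = √0.001820690 = 0.042670.
z = −0.007931/0.042670 = -0.186.

z = -0.186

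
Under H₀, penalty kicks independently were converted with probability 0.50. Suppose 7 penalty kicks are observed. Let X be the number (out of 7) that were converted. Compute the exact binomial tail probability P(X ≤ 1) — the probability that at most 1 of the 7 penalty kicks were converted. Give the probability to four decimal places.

P = 0.0625

X ~ Binomial(n=7, p=0.50).
P(X ≤ 1) = C(7,0)·0.50^0·0.50^7 + C(7,1)·0.50^1·0.50^6.
= 0.007812 + 0.054688 = 0.0625.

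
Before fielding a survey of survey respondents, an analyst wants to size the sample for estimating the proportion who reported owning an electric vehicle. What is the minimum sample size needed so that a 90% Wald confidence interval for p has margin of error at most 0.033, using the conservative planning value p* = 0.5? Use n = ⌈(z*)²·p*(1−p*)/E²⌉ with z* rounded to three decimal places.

For 90% confidence, z* = 1.645.
p*(1−p*) = 0.2500.
Required n before rounding: 2.706025 × 0.2500 / 0.033² = 621.218.
⌈621.218⌉ = 622.

n = 622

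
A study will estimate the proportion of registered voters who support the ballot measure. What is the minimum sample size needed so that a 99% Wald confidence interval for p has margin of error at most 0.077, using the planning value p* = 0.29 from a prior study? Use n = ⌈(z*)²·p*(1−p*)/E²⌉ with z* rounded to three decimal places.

n = 231

For 99% confidence, z* = 2.576.
p*(1−p*) = 0.2059.
(z*)²·p*(1−p*)/E² = 6.635776·0.2059/0.005929 = 230.445.
Rounding up, n = 231.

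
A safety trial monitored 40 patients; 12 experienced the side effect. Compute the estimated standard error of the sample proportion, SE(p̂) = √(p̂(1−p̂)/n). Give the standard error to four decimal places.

SE = 0.0725

Sample proportion p̂ = 12/40 = 0.30000.
p̂(1−p̂) = 0.210000.
SE = √(0.210000/40) = 0.0725.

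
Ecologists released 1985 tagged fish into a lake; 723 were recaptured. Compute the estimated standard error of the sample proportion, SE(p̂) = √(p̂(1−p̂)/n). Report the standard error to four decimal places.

p̂ = 723/1985 = 0.36423.
p̂(1−p̂) = 0.36423·0.63577 = 0.231567.
SE = √(0.231567/1985) = √0.000116658 = 0.0108.

SE = 0.0108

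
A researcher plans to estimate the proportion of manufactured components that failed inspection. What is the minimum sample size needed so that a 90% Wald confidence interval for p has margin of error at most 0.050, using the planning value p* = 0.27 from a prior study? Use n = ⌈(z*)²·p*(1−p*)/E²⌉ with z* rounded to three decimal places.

The 90% critical value is z* = 1.645.
p*(1−p*) = 0.1971.
Required n before rounding: 2.706025 × 0.1971 / 0.050² = 213.343.
⌈213.343⌉ = 214.

n = 214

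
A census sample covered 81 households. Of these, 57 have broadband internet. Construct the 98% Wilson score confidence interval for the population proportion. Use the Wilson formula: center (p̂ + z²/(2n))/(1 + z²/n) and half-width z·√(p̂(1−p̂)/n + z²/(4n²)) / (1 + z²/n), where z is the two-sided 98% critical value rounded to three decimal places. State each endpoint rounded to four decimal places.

(0.5760, 0.8059)

Here p̂ = 57/81 = 0.70370 and z = 2.326 (z² = 5.410276).
Denominator 1 + z²/n = 1 + 5.410276/81 = 1.066794.
Adjusted center: (0.70370 + z²/(2n))/1.066794 = 0.69095.
Radicand: p̂(1−p̂)/n + z²/(4n²) = 0.002574133 + 0.000206153 = 0.002780286.
Half-width = 2.326·√0.002780286/1.066794 = 0.11497.
CI: 0.69095 ± 0.11497 = (0.5760, 0.8059).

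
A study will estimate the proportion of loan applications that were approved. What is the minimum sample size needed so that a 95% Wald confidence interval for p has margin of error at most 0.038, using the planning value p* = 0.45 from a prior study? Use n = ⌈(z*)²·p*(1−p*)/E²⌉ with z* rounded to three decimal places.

For 95% confidence, z* = 1.960.
p*(1−p*) = 0.45·0.55 = 0.2475.
Required n before rounding: 3.841600 × 0.2475 / 0.038² = 658.446.
⌈658.446⌉ = 659.

n = 659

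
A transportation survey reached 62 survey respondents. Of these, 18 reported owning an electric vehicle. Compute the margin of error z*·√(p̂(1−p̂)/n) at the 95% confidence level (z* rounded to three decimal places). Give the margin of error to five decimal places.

Sample proportion p̂ = 18/62 = 0.29032.
SE(p̂) = √(0.29032·0.70968/62) = 0.057647.
z* = 1.960 at the 95% level.
So ME = 0.11299.

ME = 0.11299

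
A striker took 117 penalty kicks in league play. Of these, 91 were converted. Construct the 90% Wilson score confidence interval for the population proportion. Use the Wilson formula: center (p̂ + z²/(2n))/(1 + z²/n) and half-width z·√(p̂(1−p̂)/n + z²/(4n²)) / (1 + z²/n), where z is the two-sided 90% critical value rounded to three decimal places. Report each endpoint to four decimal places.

Here p̂ = 91/117 = 0.77778 and z = 1.645 (z² = 2.706025).
1 + z²/n = 1.023128.
Center = (0.77778 + 0.011564)/1.023128 = 0.77150.
Radicand: p̂(1−p̂)/n + z²/(4n²) = 0.001477261 + 0.000049420 = 0.001526681.
Half-width = 1.645·√0.001526681/1.023128 = 0.06282.
CI: 0.77150 ± 0.06282 = (0.7087, 0.8343).

(0.7087, 0.8343)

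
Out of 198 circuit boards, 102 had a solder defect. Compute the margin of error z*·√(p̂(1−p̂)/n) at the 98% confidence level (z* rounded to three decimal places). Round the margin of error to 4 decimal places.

Sample proportion p̂ = 102/198 = 0.51515.
SE = √(p̂(1−p̂)/n) = √(0.249770/198) = 0.035517.
z* = 2.326 at the 98% level.
So ME = 0.0826.

ME = 0.0826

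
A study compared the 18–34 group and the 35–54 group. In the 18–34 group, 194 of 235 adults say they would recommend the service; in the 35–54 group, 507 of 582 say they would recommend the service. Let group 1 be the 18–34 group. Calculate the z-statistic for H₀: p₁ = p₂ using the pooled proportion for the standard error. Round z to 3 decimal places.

z = -1.690

p̂₁ = 194/235 = 0.82553, p̂₂ = 507/582 = 0.87113.
Pooled p̂ = (194+507)/(235+582) = 701/817 = 0.85802.
SE = √[p̂(1−p̂)(1/n₁+1/n₂)] = √[0.85802·0.14198·(1/235+1/582)] ≈ 0.026976.
z = -0.04560/0.026976 = -1.690.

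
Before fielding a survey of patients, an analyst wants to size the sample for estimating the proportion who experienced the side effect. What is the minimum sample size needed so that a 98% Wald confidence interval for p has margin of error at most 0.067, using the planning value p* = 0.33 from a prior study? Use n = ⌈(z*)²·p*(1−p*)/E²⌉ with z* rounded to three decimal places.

n = 267

z* = 2.326 at the 98% level.
p*(1−p*) = 0.2211.
Required n before rounding: 5.410276 × 0.2211 / 0.067² = 266.476.
⌈266.476⌉ = 267.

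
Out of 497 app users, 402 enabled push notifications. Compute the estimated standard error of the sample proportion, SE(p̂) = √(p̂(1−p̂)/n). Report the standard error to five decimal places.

Sample proportion p̂ = 402/497 = 0.80885.
p̂(1−p̂) = 0.80885·0.19115 = 0.154612.
Dividing by n and taking the root: √0.000311091 = 0.01764.

SE = 0.01764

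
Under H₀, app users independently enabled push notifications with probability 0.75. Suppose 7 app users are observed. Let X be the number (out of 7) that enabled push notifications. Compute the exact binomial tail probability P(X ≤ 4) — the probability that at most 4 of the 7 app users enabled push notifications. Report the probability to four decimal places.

X is binomial with n = 7 and p = 0.75.
P(X ≤ 4) = Σ_{j=0}^{4} C(7,j)·0.75^j·0.25^{7−j}.
= 0.000061 + 0.001282 + 0.011536 + 0.057678 + 0.173035 = 0.2436.

P = 0.2436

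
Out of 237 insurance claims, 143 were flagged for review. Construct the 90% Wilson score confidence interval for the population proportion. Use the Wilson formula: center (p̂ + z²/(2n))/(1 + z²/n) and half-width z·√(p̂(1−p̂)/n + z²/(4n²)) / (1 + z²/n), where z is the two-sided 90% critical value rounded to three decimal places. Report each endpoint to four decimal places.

(0.5502, 0.6542)

p̂ = 143/237 = 0.60338; z = 1.645, so z² = 2.706025.
Denominator 1 + z²/n = 1 + 2.706025/237 = 1.011418.
Adjusted center: (0.60338 + z²/(2n))/1.011418 = 0.60221.
Radicand: p̂(1−p̂)/n + z²/(4n²) = 0.001009762 + 0.000012044 = 0.001021806.
Half-width = 1.645·√0.001021806/1.011418 = 0.05199.
Interval: 0.60221 ± 0.05199 → (0.5502, 0.6542).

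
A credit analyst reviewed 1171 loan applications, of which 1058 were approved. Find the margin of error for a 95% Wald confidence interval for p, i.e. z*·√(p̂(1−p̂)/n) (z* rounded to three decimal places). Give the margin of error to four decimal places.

The sample proportion is 1058/1171 = 0.90350.
SE(p̂) = √(0.90350·0.09650/1171) = 0.008629.
The 95% critical value is z* = 1.960.
Margin of error = z*·SE = 1.960 × 0.008629 = 0.0169.

ME = 0.0169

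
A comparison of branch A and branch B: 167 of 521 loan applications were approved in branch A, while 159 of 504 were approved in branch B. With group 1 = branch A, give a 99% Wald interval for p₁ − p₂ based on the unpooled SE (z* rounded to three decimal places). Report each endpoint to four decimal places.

(-0.0699, 0.0800)

p̂₁ = 167/521 = 0.32054, p̂₂ = 159/504 = 0.31548; p̂₁ − p̂₂ = 0.00506.
Unpooled SE = √(p̂₁(1−p̂₁)/n₁ + p̂₂(1−p̂₂)/n₂) = √(0.000418029 + 0.000428474) = 0.029095.
The 99% critical value is z* = 2.576. Margin = 2.576·0.029095 = 0.07495.
CI: 0.00506 ± 0.07495 = (-0.0699, 0.0800).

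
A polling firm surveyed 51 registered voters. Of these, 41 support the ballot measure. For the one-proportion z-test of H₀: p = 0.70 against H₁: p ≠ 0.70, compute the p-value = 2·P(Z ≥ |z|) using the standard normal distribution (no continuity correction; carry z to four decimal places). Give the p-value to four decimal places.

Sample proportion p̂ = 41/51 = 0.80392.
Null standard error: √(0.70·0.30/51) = √0.004117647 = 0.064169.
Test statistic (full precision, shown to 4 dp): z = (41/51 − 0.70)/SE₀ ≈ 1.6195.
p-value = 2·P(Z ≥ |z|) with z = 1.6195 → 0.1053.

p-value = 0.1053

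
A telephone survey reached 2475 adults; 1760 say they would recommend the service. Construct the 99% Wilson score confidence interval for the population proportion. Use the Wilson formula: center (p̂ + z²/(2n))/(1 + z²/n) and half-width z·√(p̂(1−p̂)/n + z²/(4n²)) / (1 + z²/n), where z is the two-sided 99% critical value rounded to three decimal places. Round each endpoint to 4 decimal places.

Here p̂ = 1760/2475 = 0.71111 and z = 2.576 (z² = 6.635776).
Denominator 1 + z²/n = 1 + 6.635776/2475 = 1.002681.
Center = (0.71111 + 0.001341)/1.002681 = 0.71055.
Radicand: p̂(1−p̂)/n + z²/(4n²) = 0.000083003 + 0.000000271 = 0.000083274.
Half-width = z·√(radicand)/denom = 2.576·0.009125/1.002681 = 0.02344.
Interval: 0.71055 ± 0.02344 → (0.6871, 0.7340).

(0.6871, 0.7340)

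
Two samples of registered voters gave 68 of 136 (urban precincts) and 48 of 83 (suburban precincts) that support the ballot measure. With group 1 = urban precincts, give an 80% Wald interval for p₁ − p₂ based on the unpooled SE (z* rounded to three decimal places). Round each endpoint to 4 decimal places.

p̂₁ = 0.50000, p̂₂ = 0.57831, so the observed difference is -0.07831.
SE = √(0.001838235 + 0.002938157) = √0.004776392 = 0.069111.
The 80% critical value is z* = 1.282. Margin of error = 0.08860.
CI: -0.07831 ± 0.08860 = (-0.1669, 0.0103).

(-0.1669, 0.0103)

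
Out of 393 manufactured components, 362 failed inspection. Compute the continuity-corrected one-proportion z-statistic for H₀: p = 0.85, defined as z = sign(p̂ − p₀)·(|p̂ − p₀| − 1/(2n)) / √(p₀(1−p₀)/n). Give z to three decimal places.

z = 3.878

The sample proportion is 362/393 = 0.92112. p̂ − p₀ = 0.071120.
Continuity correction 1/(2n) = 1/786 = 0.001272.
Corrected numerator: |0.071120| − 0.001272 = 0.069848.
SE₀ = √(0.85·0.15/393) = 0.018012.
z = (+)0.069848/0.018012 = 3.878.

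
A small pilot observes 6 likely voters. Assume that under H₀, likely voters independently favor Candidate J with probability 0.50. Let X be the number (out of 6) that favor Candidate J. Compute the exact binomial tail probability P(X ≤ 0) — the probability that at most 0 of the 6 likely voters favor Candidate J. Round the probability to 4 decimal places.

X is binomial with n = 6 and p = 0.50.
P(X ≤ 0) = C(6,0)·0.50^0·0.50^6.
= 0.015625 = 0.0156.

P = 0.0156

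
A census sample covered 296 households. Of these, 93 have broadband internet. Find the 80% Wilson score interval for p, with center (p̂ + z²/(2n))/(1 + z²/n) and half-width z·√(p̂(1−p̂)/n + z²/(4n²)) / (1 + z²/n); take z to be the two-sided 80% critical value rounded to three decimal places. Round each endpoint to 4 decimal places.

(0.2807, 0.3497)

p̂ = 93/296 = 0.31419; z = 1.282, so z² = 1.643524.
1 + z²/n = 1.005552.
Adjusted center: (0.31419 + z²/(2n))/1.005552 = 0.31522.
Radicand: p̂(1−p̂)/n + z²/(4n²) = 0.000727954 + 0.000004690 = 0.000732644.
Half-width = 1.282·√0.000732644/1.005552 = 0.03451.
So the interval runs from 0.2807 to 0.3497.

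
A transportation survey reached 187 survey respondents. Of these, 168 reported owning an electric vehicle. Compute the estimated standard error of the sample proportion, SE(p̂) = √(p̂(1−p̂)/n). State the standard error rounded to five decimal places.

SE = 0.02209

Sample proportion p̂ = 168/187 = 0.89840.
p̂(1−p̂) = 0.89840·0.10160 = 0.091277.
SE = √(0.091277/187) = √0.000488112 = 0.02209.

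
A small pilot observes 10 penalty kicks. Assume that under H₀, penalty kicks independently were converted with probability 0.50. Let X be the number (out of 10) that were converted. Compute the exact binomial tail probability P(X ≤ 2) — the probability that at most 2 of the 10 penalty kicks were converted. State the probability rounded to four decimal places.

P = 0.0547

X ~ Binomial(n=10, p=0.50).
P(X ≤ 2) = C(10,0)·0.50^0·0.50^10 + C(10,1)·0.50^1·0.50^9 + C(10,2)·0.50^2·0.50^8.
= 0.000977 + 0.009766 + 0.043945 = 0.0547.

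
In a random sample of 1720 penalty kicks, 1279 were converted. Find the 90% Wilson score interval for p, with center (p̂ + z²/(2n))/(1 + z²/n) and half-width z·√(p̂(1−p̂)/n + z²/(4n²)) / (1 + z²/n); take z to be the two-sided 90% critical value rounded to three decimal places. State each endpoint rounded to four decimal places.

Here p̂ = 1279/1720 = 0.74360 and z = 1.645 (z² = 2.706025).
1 + z²/n = 1.001573.
Center = (0.74360 + 0.000787)/1.001573 = 0.74322.
Radicand: p̂(1−p̂)/n + z²/(4n²) = 0.000110847 + 0.000000229 = 0.000111076.
Half-width = 1.645·√0.000111076/1.001573 = 0.01731.
CI: 0.74322 ± 0.01731 = (0.7259, 0.7605).

(0.7259, 0.7605)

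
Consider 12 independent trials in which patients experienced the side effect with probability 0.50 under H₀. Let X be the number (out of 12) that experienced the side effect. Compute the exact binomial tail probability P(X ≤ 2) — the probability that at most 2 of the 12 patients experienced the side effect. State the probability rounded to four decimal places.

X is binomial with n = 12 and p = 0.50.
P(X ≤ 2) = C(12,0)·0.50^0·0.50^12 + C(12,1)·0.50^1·0.50^11 + C(12,2)·0.50^2·0.50^10.
= 0.000244 + 0.002930 + 0.016113 = 0.0193.

P = 0.0193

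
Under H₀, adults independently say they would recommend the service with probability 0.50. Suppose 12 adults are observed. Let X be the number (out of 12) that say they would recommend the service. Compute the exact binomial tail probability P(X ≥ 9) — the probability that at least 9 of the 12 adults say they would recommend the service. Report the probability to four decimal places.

X ~ Binomial(n=12, p=0.50).
P(X ≥ 9) = C(12,9)·0.50^9·0.50^3 + C(12,10)·0.50^10·0.50^2 + C(12,11)·0.50^11·0.50^1 + C(12,12)·0.50^12·0.50^0.
= 0.053711 + 0.016113 + 0.002930 + 0.000244 = 0.0730.

P = 0.0730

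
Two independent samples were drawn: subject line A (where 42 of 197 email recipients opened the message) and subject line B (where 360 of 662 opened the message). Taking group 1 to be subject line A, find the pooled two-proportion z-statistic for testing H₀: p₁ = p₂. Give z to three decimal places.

z = -8.164

p̂₁ = 42/197 = 0.21320, p̂₂ = 360/662 = 0.54381.
Pooled p̂ = (42+360)/(197+662) = 402/859 = 0.46799.
SE = √[p̂(1−p̂)(1/n₁+1/n₂)] = √[0.46799·0.53201·(1/197+1/662)] ≈ 0.040496.
z = -0.33061/0.040496 = -8.164.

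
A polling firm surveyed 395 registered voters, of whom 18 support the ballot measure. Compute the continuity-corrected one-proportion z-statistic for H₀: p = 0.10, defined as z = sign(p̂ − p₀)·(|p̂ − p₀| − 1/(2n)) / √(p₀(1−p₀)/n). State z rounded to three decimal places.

z = -3.522

p̂ = 18/395 = 0.04557. p̂ − p₀ = -0.054430.
Continuity correction 1/(2n) = 1/790 = 0.001266.
Corrected numerator: |-0.054430| − 0.001266 = 0.053164.
Under H₀, SE = √(p₀(1−p₀)/n) = √(0.10·0.90/395) = √0.000227848 = 0.015095.
z = (−)0.053164/0.015095 = -3.522.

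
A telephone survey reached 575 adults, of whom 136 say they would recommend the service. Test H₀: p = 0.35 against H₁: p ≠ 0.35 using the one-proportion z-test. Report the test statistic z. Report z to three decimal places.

With x = 136 successes in n = 575, p̂ = 0.23652.
Under H₀, SE = √(p₀(1−p₀)/n) = √(0.35·0.65/575) = √0.000395652 = 0.019891.
z = (0.23652 − 0.35)/0.019891 = -0.11348/0.019891 = -5.705.

z = -5.705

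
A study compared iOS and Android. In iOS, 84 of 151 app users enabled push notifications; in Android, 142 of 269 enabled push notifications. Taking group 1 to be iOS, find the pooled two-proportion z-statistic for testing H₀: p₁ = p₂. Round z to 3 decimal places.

z = 0.560

p̂₁ = 84/151 = 0.55629, p̂₂ = 142/269 = 0.52788.
Pooled p̂ = (84+142)/(151+269) = 226/420 = 0.53810.
SE = √[p̂(1−p̂)(1/n₁+1/n₂)] = √[0.53810·0.46190·(1/151+1/269)] ≈ 0.050695.
z = 0.02841/0.050695 = 0.560.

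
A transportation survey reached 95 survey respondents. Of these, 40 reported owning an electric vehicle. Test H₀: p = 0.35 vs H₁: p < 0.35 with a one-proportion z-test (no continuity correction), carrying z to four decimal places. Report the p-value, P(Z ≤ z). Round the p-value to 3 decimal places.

p̂ = 40/95 = 0.42105.
Null standard error: √(0.35·0.65/95) = √0.002394737 = 0.048936.
Test statistic (full precision, shown to 4 dp): z = (40/95 − 0.35)/SE₀ ≈ 1.4519.
From the standard normal, P(Z ≤ z) = 0.927.

p-value = 0.927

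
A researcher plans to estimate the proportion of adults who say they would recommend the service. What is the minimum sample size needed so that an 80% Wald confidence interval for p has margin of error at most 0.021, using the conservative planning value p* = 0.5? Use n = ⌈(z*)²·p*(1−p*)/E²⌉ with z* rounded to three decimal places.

The 80% critical value is z* = 1.282.
p*(1−p*) = 0.2500.
Required n before rounding: 1.643524 × 0.2500 / 0.021² = 931.703.
Rounding up, n = 932.

n = 932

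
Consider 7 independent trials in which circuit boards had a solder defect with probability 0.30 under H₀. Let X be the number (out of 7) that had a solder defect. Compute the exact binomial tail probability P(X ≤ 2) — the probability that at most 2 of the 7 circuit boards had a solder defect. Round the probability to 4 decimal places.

P = 0.6471

X is binomial with n = 7 and p = 0.30.
P(X ≤ 2) = C(7,0)·0.30^0·0.70^7 + C(7,1)·0.30^1·0.70^6 + C(7,2)·0.30^2·0.70^5.
= 0.082354 + 0.247063 + 0.317652 = 0.6471.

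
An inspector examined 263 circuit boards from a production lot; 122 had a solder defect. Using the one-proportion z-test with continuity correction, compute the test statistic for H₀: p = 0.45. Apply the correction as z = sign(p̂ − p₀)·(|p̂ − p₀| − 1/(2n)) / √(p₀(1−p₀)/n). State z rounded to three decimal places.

z = 0.390

Sample proportion p̂ = 122/263 = 0.46388. p̂ − p₀ = 0.013878.
Continuity correction 1/(2n) = 1/526 = 0.001901.
Corrected numerator: |0.013878| − 0.001901 = 0.011977.
Under H₀, SE = √(p₀(1−p₀)/n) = √(0.45·0.55/263) = √0.000941065 = 0.030677.
z = +0.011977/0.030677 = 0.390.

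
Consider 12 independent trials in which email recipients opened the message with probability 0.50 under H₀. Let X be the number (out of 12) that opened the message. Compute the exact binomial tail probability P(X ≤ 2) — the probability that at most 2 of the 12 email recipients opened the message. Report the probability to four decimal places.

X is binomial with n = 12 and p = 0.50.
P(X ≤ 2) = C(12,0)·0.50^0·0.50^12 + C(12,1)·0.50^1·0.50^11 + C(12,2)·0.50^2·0.50^10.
= 0.000244 + 0.002930 + 0.016113 = 0.0193.

P = 0.0193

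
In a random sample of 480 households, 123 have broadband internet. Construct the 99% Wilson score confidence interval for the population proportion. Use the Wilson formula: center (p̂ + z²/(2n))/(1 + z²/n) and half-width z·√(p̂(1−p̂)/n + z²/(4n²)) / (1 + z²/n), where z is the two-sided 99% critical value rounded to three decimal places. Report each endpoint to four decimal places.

(0.2085, 0.3107)

p̂ = 123/480 = 0.25625; z = 2.576, so z² = 6.635776.
1 + z²/n = 1.013825.
Center = (0.25625 + 0.006912)/1.013825 = 0.25957.
Radicand: p̂(1−p̂)/n + z²/(4n²) = 0.000397054 + 0.000007200 = 0.000404254.
Half-width = z·√(radicand)/denom = 2.576·0.020106/1.013825 = 0.05109.
Interval: 0.25957 ± 0.05109 → (0.2085, 0.3107).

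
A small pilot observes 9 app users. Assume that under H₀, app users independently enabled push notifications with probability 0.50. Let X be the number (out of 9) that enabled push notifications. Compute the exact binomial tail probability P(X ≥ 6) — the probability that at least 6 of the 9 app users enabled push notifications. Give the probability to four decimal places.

P = 0.2539

X is binomial with n = 9 and p = 0.50.
P(X ≥ 6) = C(9,6)·0.50^6·0.50^3 + C(9,7)·0.50^7·0.50^2 + C(9,8)·0.50^8·0.50^1 + C(9,9)·0.50^9·0.50^0.
= 0.164062 + 0.070312 + 0.017578 + 0.001953 = 0.2539.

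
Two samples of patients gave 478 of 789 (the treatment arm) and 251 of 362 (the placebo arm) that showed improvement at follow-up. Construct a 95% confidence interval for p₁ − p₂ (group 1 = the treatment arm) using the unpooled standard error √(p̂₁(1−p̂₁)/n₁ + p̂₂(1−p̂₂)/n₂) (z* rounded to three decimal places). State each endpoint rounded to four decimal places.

(-0.1460, -0.0291)

p̂₁ = 478/789 = 0.60583, p̂₂ = 251/362 = 0.69337; p̂₁ − p̂₂ = -0.08754.
Unpooled SE = √(p̂₁(1−p̂₁)/n₁ + p̂₂(1−p̂₂)/n₂) = √(0.000302662 + 0.000587315) = 0.029832.
For 95% confidence, z* = 1.960. Margin = 1.960·0.029832 = 0.05847.
So the interval runs from -0.1460 to -0.0291.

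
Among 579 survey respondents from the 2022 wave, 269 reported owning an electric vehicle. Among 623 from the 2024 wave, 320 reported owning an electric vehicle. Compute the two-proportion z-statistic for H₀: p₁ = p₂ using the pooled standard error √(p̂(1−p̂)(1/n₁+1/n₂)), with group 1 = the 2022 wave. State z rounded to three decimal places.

z = -1.700

p̂₁ = 269/579 = 0.46459, p̂₂ = 320/623 = 0.51364.
Pooling: p̂ = 589/1202 = 0.49002.
Pooled SE = √[0.2499003·0.00333225] ≈ 0.028857.
z = -0.04905/0.028857 = -1.700.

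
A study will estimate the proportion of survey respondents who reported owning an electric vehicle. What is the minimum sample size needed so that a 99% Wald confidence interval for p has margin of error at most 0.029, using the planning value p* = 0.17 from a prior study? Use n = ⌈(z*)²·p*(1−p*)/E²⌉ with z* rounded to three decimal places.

n = 1114

The 99% critical value is z* = 2.576.
p*(1−p*) = 0.17·0.83 = 0.1411.
Required n before rounding: 6.635776 × 0.1411 / 0.029² = 1113.327.
⌈1113.327⌉ = 1114.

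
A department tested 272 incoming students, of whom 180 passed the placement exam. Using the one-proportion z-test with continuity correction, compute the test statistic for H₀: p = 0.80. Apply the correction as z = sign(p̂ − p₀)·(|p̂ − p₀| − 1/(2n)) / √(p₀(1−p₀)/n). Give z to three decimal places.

z = -5.624

p̂ = 180/272 = 0.66176. p̂ − p₀ = -0.138235.
1/(2n) = 0.001838.
Corrected numerator: |-0.138235| − 0.001838 = 0.136397.
Under H₀, SE = √(p₀(1−p₀)/n) = √(0.80·0.20/272) = √0.000588235 = 0.024254.
z = −0.136397/0.024254 = -5.624.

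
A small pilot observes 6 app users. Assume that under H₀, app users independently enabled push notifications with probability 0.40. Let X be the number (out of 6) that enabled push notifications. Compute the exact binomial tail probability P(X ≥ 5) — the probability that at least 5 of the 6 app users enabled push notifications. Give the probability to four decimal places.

X is binomial with n = 6 and p = 0.40.
P(X ≥ 5) = C(6,5)·0.40^5·0.60^1 + C(6,6)·0.40^6·0.60^0.
= 0.036864 + 0.004096 = 0.0410.

P = 0.0410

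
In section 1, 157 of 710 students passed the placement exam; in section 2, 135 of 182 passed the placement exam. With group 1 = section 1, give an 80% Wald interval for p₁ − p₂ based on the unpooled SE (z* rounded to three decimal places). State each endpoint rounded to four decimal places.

p̂₁ = 0.22113, p̂₂ = 0.74176, so the observed difference is -0.52063.
Unpooled SE = √(p̂₁(1−p̂₁)/n₁ + p̂₂(1−p̂₂)/n₂) = √(0.000242577 + 0.001052489) = 0.035987.
For 80% confidence, z* = 1.282. Margin = 1.282·0.035987 = 0.04614.
Interval: -0.52063 ± 0.04614 → (-0.5668, -0.4745).

(-0.5668, -0.4745)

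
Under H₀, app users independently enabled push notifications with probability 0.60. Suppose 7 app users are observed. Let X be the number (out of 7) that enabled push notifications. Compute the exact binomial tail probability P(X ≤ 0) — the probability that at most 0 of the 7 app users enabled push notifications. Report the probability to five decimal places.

P = 0.00164

X ~ Binomial(n=7, p=0.60).
P(X ≤ 0) = C(7,0)·0.60^0·0.40^7.
= 0.001638 = 0.00164.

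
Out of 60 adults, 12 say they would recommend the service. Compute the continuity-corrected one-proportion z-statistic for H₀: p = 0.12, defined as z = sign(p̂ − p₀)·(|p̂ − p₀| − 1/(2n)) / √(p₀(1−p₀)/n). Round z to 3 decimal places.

With x = 12 successes in n = 60, p̂ = 0.20000. p̂ − p₀ = 0.080000.
Continuity correction 1/(2n) = 1/120 = 0.008333.
Corrected numerator: |0.080000| − 0.008333 = 0.071667.
Under H₀, SE = √(p₀(1−p₀)/n) = √(0.12·0.88/60) = √0.001760000 = 0.041952.
z = +0.071667/0.041952 = 1.708.

z = 1.708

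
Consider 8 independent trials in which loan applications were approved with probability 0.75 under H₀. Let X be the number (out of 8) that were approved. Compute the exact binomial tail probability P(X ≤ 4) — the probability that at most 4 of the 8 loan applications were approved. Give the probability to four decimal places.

X is binomial with n = 8 and p = 0.75.
P(X ≤ 4) = Σ_{j=0}^{4} C(8,j)·0.75^j·0.25^{8−j}.
= 0.000015 + 0.000366 + 0.003845 + 0.023071 + 0.086517 = 0.1138.

P = 0.1138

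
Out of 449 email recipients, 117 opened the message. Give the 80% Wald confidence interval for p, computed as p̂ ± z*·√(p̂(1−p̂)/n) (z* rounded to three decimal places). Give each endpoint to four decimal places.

(0.2340, 0.2871)

Sample proportion p̂ = 117/449 = 0.26058.
SE = √(p̂(1−p̂)/n) = √(0.192678/449) = 0.020715.
z* = 1.282 at the 80% level.
Margin of error: 1.282 × 0.020715 = 0.02656.
So the interval runs from 0.2340 to 0.2871.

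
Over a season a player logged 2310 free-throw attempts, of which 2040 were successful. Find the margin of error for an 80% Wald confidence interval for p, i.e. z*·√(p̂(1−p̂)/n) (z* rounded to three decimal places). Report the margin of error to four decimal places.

p̂ = 2040/2310 = 0.88312.
Standard error of p̂: √(0.103221/2310) = √0.000044685 = 0.006685.
The 80% critical value is z* = 1.282.
ME = 1.282·0.006685 = 0.0086.

ME = 0.0086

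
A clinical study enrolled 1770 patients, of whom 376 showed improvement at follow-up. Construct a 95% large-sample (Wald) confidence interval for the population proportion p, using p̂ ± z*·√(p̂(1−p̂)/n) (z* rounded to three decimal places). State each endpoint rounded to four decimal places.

(0.1934, 0.2315)

p̂ = 376/1770 = 0.21243.
SE = √(p̂(1−p̂)/n) = √(0.167303/1770) = 0.009722.
The 95% critical value is z* = 1.960.
Margin of error: 1.960 × 0.009722 = 0.01906.
So the interval runs from 0.1934 to 0.2315.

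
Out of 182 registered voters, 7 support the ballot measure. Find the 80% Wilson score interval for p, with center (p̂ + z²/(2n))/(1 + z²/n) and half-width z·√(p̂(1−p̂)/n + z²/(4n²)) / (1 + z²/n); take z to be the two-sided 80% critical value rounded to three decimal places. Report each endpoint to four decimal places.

Here p̂ = 7/182 = 0.03846 and z = 1.282 (z² = 1.643524).
Denominator 1 + z²/n = 1 + 1.643524/182 = 1.009030.
Adjusted center: (0.03846 + z²/(2n))/1.009030 = 0.04259.
Radicand: p̂(1−p̂)/n + z²/(4n²) = 0.000203199 + 0.000012404 = 0.000215603.
Half-width = z·√(radicand)/denom = 1.282·0.014683/1.009030 = 0.01866.
Interval: 0.04259 ± 0.01866 → (0.0239, 0.0612).

(0.0239, 0.0612)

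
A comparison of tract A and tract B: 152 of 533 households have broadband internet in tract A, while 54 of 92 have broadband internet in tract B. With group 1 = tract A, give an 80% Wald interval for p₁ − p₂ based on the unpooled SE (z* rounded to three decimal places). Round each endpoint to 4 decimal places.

p̂₁ = 152/533 = 0.28518, p̂₂ = 54/92 = 0.58696; p̂₁ − p̂₂ = -0.30178.
SE = √(0.000382461 + 0.002635202) = √0.003017663 = 0.054933.
The 80% critical value is z* = 1.282. Margin of error = 0.07042.
Interval: -0.30178 ± 0.07042 → (-0.3722, -0.2314).

(-0.3722, -0.2314)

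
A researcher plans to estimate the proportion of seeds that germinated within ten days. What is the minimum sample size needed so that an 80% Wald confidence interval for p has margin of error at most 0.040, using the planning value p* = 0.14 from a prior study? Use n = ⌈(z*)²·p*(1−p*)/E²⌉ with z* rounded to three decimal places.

n = 124

z* = 1.282 at the 80% level.
p*(1−p*) = 0.1204.
(z*)²·p*(1−p*)/E² = 1.643524·0.1204/0.001600 = 123.675.
⌈123.675⌉ = 124.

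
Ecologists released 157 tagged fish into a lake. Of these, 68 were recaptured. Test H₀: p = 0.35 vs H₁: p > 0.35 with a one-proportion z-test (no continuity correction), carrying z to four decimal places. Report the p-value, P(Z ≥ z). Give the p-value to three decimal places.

p-value = 0.014

p̂ = 68/157 = 0.43312.
Under H₀, SE = √(p₀(1−p₀)/n) = √(0.35·0.65/157) = √0.001449045 = 0.038066.
z = (p̂ − p₀)/SE = (68/157 − 0.35)/0.038066 ≈ 2.1836.
From the standard normal, P(Z ≥ z) = 0.014.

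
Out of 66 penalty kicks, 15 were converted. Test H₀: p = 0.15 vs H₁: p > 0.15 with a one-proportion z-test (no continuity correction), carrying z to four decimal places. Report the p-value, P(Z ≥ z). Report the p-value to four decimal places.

p̂ = 15/66 = 0.22727.
Null standard error: √(0.15·0.85/66) = √0.001931818 = 0.043952.
Test statistic (full precision, shown to 4 dp): z = (15/66 − 0.15)/SE₀ ≈ 1.7581.
p-value = P(Z ≥ z) with z = 1.7581 → 0.0394.

p-value = 0.0394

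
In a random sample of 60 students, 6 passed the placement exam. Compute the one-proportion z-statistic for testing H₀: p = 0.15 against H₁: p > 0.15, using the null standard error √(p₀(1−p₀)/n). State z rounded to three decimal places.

z = -1.085

The sample proportion is 6/60 = 0.10000.
Null standard error: √(0.15·0.85/60) = √0.002125000 = 0.046098.
Test statistic: z = -0.05000/0.046098 = -1.085.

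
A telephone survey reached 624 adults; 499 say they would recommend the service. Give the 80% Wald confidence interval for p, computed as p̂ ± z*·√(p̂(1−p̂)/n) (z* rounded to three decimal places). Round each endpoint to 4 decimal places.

Sample proportion p̂ = 499/624 = 0.79968.
Standard error of p̂: √(0.160192/624) = √0.000256718 = 0.016022.
z* = 1.282 at the 80% level.
Margin of error: 1.282 × 0.016022 = 0.02054.
Interval: 0.79968 ± 0.02054 → (0.7791, 0.8202).

(0.7791, 0.8202)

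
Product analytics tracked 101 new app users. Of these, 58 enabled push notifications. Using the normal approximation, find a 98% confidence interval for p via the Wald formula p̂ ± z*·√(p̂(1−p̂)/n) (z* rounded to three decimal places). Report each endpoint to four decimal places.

(0.4598, 0.6887)

The sample proportion is 58/101 = 0.57426.
SE(p̂) = √(0.57426·0.42574/101) = 0.049200.
For 98% confidence, z* = 2.326.
Margin = 2.326·0.049200 = 0.11444.
So the interval runs from 0.4598 to 0.6887.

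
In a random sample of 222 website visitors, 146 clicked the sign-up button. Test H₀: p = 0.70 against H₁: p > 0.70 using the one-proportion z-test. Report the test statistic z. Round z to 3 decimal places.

With x = 146 successes in n = 222, p̂ = 0.65766.
Null standard error: √(0.70·0.30/222) = √0.000945946 = 0.030756.
z = (0.65766 − 0.70)/0.030756 = -0.04234/0.030756 = -1.377.

z = -1.377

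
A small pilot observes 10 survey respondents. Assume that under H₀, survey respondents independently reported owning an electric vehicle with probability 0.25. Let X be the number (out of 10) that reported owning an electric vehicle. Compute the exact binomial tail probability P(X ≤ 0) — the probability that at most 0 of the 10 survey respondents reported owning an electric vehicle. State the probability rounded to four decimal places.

P = 0.0563

X is binomial with n = 10 and p = 0.25.
P(X ≤ 0) = C(10,0)·0.25^0·0.75^10.
= 0.056314 = 0.0563.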